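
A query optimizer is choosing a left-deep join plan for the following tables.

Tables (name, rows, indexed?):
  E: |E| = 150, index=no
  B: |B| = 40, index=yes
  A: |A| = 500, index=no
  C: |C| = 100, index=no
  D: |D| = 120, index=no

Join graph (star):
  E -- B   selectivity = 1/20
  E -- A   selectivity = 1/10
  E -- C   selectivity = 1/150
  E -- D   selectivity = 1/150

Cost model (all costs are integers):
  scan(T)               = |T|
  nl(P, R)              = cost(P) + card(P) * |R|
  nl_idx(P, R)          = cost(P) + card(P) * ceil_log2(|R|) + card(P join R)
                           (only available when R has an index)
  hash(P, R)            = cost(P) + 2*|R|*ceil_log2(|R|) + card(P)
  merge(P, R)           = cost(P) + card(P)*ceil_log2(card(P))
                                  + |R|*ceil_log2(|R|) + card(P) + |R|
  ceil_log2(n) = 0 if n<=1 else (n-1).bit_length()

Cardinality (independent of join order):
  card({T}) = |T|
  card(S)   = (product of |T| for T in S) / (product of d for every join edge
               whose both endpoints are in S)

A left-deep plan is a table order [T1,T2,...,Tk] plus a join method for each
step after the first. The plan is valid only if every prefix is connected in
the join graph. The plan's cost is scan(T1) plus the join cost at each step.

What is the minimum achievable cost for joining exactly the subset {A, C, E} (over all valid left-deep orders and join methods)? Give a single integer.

Selinger DP over subsets of {A,C,E}:
  {E}: scan cost=150, card=150
  {A}: scan cost=500, card=500
  {C}: scan cost=100, card=100
  {AE}: card=7500; try (E,hash)→3400, (A,merge)→6500, (E,merge)→6850, (A,hash)→9300, (A,nl)→75150, (E,nl)→75500; best=3400 via (E,hash)
  {CE}: card=100; try (C,hash)→1700, (E,merge)→2250, (C,merge)→2300, (E,hash)→2600, (E,nl)→15100, (C,nl)→15150; best=1700 via (C,hash)
  {ACE}: card=5000; try (A,merge)→7500, (A,hash)→10800, (C,hash)→12300, (A,nl)→51700, (C,merge)→109200, (C,nl)→753400; best=7500 via (A,merge)

7500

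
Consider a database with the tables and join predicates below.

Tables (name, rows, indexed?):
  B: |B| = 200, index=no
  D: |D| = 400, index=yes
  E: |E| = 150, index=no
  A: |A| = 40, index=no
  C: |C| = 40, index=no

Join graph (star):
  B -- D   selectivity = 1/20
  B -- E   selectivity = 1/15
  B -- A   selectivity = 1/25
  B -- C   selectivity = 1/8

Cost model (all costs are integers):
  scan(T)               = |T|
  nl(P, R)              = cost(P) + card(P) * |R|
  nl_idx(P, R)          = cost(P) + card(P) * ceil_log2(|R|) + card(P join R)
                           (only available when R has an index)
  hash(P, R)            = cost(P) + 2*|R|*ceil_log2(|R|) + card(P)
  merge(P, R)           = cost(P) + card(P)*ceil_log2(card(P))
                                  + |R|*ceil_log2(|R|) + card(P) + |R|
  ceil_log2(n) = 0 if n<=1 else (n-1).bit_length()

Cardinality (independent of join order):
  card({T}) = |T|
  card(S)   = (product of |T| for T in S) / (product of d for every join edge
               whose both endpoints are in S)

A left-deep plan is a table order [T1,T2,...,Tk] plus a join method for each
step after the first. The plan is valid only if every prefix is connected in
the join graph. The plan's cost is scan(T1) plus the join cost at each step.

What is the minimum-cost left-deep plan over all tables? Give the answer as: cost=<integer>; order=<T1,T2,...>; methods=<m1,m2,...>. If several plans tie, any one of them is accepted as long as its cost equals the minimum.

cost=28880; order=B,A,C,E,D; methods=hash,hash,hash,hash

Selinger DP (subsets sized 1..n):
  {B}: scan cost=200, card=200
  {D}: scan cost=400, card=400
  {E}: scan cost=150, card=150
  {A}: scan cost=40, card=40
  {C}: scan cost=40, card=40
  {BD}: card=4000; try (B,hash)→4000, (D,merge)→6000, (D,nl_idx)→6000, (B,merge)→6200, (D,hash)→7600, (D,nl)→80200 …(+1); best=4000 via (B,hash)
  {BE}: card=2000; try (E,hash)→2800, (B,merge)→3300, (E,merge)→3350, (B,hash)→3500, (B,nl)→30150, (E,nl)→30200; best=2800 via (E,hash)
  {AB}: card=320; try (A,hash)→880, (B,merge)→2120, (A,merge)→2280, (B,hash)→3280, (B,nl)→8040, (A,nl)→8200; best=880 via (A,hash)
  {BC}: card=1000; try (C,hash)→880, (B,merge)→2120, (C,merge)→2280, (B,hash)→3280, (B,nl)→8040, (C,nl)→8200; best=880 via (C,hash)
  {BDE}: card=40000; try (E,hash)→10400, (D,hash)→12000, (D,merge)→30800, (E,merge)→57350, (D,nl_idx)→60800, (E,nl)→604000 …(+1); best=10400 via (E,hash)
  {ABD}: card=6400; try (D,merge)→8080, (D,hash)→8400, (A,hash)→8480, (D,nl_idx)→10160, (A,merge)→56280, (D,nl)→128880 …(+1); best=8080 via (D,merge)
  {BCD}: card=20000; try (C,hash)→8480, (D,hash)→9080, (D,merge)→15880, (D,nl_idx)→29880, (C,merge)→56280, (C,nl)→164000 …(+1); best=8480 via (C,hash)
  {ABE}: card=3200; try (E,hash)→3600, (A,hash)→5280, (E,merge)→5430, (A,merge)→27080, (E,nl)→48880, (A,nl)→82800; best=3600 via (E,hash)
  {BCE}: card=10000; try (E,hash)→4280, (C,hash)→5280, (E,merge)→13230, (C,merge)→27080, (C,nl)→82800, (E,nl)→150880; best=4280 via (E,hash)
  {ABC}: card=1600; try (C,hash)→1680, (A,hash)→2360, (C,merge)→4360, (A,merge)→12160, (C,nl)→13680, (A,nl)→40880; best=1680 via (C,hash)
  {ABDE}: card=64000; try (D,hash)→14000, (E,hash)→16880, (D,merge)→49200, (A,hash)→50880, (D,nl_idx)→96400, (E,merge)→99030 …(+4); best=14000 via (D,hash)
  {BCDE}: card=200000; try (D,hash)→21480, (E,hash)→30880, (C,hash)→50880, (D,merge)→158280, (D,nl_idx)→294280, (E,merge)→329830 …(+4); best=21480 via (D,hash)
  {ABCD}: card=32000; try (D,hash)→10480, (C,hash)→14960, (D,merge)→24880, (A,hash)→28960, (D,nl_idx)→48080, (C,merge)→97960 …(+4); best=10480 via (D,hash)
  {ABCE}: card=16000; try (E,hash)→5680, (C,hash)→7280, (A,hash)→14760, (E,merge)→22230, (C,merge)→45480, (C,nl)→131600 …(+3); best=5680 via (E,hash)
  {ABCDE}: card=320000; try (D,hash)→28880, (E,hash)→44880, (C,hash)→78480, (A,hash)→221960, (D,merge)→249680, (D,nl_idx)→469680 …(+7); best=28880 via (D,hash)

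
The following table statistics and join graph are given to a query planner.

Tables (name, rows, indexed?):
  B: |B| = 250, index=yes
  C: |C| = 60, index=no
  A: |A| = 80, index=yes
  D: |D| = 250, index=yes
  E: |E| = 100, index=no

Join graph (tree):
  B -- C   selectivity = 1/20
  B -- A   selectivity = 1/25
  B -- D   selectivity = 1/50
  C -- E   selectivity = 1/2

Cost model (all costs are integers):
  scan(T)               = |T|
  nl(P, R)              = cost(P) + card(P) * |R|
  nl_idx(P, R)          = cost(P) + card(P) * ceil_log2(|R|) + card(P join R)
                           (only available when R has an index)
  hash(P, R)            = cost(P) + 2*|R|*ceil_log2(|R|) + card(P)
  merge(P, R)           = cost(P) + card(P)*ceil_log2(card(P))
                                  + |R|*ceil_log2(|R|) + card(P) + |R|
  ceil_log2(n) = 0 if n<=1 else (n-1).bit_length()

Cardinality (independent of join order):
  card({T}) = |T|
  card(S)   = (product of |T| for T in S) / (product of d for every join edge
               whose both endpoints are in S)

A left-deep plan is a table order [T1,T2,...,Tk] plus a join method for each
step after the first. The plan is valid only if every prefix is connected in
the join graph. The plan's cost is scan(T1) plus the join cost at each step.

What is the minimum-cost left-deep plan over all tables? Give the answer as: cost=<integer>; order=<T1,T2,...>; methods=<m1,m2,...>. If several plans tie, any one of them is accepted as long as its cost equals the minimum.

Selinger DP (subsets sized 1..n):
  {B}: scan cost=250, card=250
  {C}: scan cost=60, card=60
  {A}: scan cost=80, card=80
  {D}: scan cost=250, card=250
  {E}: scan cost=100, card=100
  {BC}: card=750; try (C,hash)→1220, (B,nl_idx)→1290, (B,merge)→2730, (C,merge)→2920, (B,hash)→4120, (B,nl)→15060 …(+1); best=1220 via (C,hash)
  {AB}: card=800; try (B,nl_idx)→1520, (A,hash)→1620, (A,nl_idx)→2800, (B,merge)→2970, (A,merge)→3140, (B,hash)→4160 …(+2); best=1520 via (B,nl_idx)
  {BD}: card=1250; try (D,nl_idx)→3500, (B,nl_idx)→3500, (D,hash)→4500, (B,hash)→4500, (D,merge)→4750, (B,merge)→4750 …(+2); best=3500 via (D,nl_idx)
  {CE}: card=3000; try (C,hash)→920, (E,merge)→1280, (C,merge)→1320, (E,hash)→1520, (E,nl)→6060, (C,nl)→6100; best=920 via (C,hash)
  {ABC}: card=2400; try (C,hash)→3040, (A,hash)→3090, (A,nl_idx)→8870, (A,merge)→10110, (C,merge)→10740, (C,nl)→49520 …(+1); best=3040 via (C,hash)
  {BCD}: card=3750; try (C,hash)→5470, (D,hash)→5970, (D,nl_idx)→10970, (D,merge)→11720, (C,merge)→18920, (C,nl)→78500 …(+1); best=5470 via (C,hash)
  {BCE}: card=37500; try (E,hash)→3370, (B,hash)→7920, (E,merge)→10270, (B,merge)→42170, (B,nl_idx)→62420, (E,nl)→76220 …(+1); best=3370 via (E,hash)
  {ABD}: card=4000; try (A,hash)→5870, (D,hash)→6320, (D,nl_idx)→11920, (D,merge)→12570, (A,nl_idx)→16250, (A,merge)→19140 …(+2); best=5870 via (A,hash)
  {ABCD}: card=12000; try (D,hash)→9440, (A,hash)→10340, (C,hash)→10590, (D,nl_idx)→34240, (D,merge)→36490, (A,nl_idx)→43720 …(+5); best=9440 via (D,hash)
  {ABCE}: card=120000; try (E,hash)→6840, (E,merge)→35040, (A,hash)→41990, (E,nl)→243040, (A,nl_idx)→385870, (A,merge)→641510 …(+1); best=6840 via (E,hash)
  {BCDE}: card=187500; try (E,hash)→10620, (D,hash)→44870, (E,merge)→55020, (E,nl)→380470, (D,nl_idx)→490870, (D,merge)→643120 …(+1); best=10620 via (E,hash)
  {ABCDE}: card=600000; try (E,hash)→22840, (D,hash)→130840, (E,merge)→190240, (A,hash)→199240, (E,nl)→1209440, (D,nl_idx)→1566840 …(+5); best=22840 via (E,hash)

cost=22840; order=A,B,C,D,E; methods=nl_idx,hash,hash,hash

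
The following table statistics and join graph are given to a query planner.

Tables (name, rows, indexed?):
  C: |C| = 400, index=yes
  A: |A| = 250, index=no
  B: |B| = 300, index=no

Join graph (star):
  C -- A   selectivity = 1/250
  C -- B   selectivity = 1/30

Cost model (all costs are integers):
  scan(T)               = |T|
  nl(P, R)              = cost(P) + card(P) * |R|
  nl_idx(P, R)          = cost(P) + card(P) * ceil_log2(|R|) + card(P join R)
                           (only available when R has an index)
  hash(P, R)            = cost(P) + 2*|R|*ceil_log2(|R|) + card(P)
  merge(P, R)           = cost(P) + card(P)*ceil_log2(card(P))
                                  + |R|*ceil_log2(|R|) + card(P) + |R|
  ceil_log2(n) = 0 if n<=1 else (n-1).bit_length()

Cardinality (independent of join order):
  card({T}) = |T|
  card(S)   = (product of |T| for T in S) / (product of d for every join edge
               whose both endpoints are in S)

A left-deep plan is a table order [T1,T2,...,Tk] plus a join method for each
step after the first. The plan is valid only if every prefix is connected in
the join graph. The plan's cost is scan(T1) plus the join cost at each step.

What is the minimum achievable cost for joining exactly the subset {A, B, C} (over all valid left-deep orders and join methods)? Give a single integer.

8700

Selinger DP over subsets of {A,B,C}:
  {C}: scan cost=400, card=400
  {A}: scan cost=250, card=250
  {B}: scan cost=300, card=300
  {AC}: card=400; try (C,nl_idx)→2900, (A,hash)→4800, (C,merge)→6500, (A,merge)→6650, (C,hash)→7700, (C,nl)→100250 …(+1); best=2900 via (C,nl_idx)
  {BC}: card=4000; try (B,hash)→6200, (C,nl_idx)→7000, (C,merge)→7300, (B,merge)→7400, (C,hash)→7800, (C,nl)→120300 …(+1); best=6200 via (B,hash)
  {ABC}: card=4000; try (B,hash)→8700, (B,merge)→9900, (A,hash)→14200, (A,merge)→60450, (B,nl)→122900, (A,nl)→1006200; best=8700 via (B,hash)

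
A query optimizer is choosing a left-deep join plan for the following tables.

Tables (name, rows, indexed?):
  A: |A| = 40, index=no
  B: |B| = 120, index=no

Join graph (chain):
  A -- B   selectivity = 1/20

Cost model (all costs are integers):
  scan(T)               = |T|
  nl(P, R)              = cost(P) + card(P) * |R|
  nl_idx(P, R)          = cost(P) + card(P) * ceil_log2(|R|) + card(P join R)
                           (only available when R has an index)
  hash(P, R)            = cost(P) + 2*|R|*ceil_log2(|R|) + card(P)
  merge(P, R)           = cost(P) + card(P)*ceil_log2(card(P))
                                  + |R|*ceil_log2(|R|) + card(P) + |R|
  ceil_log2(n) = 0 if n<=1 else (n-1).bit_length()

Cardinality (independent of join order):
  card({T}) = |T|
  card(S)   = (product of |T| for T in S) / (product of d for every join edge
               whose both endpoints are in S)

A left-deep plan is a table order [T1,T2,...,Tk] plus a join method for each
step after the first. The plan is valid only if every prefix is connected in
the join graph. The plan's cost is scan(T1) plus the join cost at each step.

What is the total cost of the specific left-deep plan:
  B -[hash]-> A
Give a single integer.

720

step 1: scan B: cost=120, card=120
step 2: join A via hash
    card(P join A) = 120*40/(20) = 240
    cost = 120 + 2*40*6 + 120 = 720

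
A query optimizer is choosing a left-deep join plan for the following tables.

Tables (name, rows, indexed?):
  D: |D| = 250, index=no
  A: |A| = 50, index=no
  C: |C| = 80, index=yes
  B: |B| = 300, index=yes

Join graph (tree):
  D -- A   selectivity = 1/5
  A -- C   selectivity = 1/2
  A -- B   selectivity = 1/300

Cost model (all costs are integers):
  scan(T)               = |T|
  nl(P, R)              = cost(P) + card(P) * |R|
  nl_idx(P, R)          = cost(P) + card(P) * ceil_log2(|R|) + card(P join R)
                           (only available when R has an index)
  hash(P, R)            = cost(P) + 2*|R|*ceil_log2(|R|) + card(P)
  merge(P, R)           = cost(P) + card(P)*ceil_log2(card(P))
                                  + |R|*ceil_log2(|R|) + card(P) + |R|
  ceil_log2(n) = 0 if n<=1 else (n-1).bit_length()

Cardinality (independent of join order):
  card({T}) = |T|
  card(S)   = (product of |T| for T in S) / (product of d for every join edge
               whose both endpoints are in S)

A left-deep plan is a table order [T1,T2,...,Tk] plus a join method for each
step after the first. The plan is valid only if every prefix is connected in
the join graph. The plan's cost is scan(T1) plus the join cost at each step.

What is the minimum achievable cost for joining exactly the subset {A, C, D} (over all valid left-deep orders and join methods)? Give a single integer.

4720

Selinger DP over subsets of {A,C,D}:
  {D}: scan cost=250, card=250
  {A}: scan cost=50, card=50
  {C}: scan cost=80, card=80
  {AD}: card=2500; try (A,hash)→1100, (D,merge)→2650, (A,merge)→2850, (D,hash)→4100, (D,nl)→12550, (A,nl)→12750; best=1100 via (A,hash)
  {AC}: card=2000; try (A,hash)→760, (C,merge)→1040, (A,merge)→1070, (C,hash)→1220, (C,nl_idx)→2400, (C,nl)→4050 …(+1); best=760 via (A,hash)
  {ACD}: card=100000; try (C,hash)→4720, (D,hash)→6760, (D,merge)→27010, (C,merge)→34240, (C,nl_idx)→118600, (C,nl)→201100 …(+1); best=4720 via (C,hash)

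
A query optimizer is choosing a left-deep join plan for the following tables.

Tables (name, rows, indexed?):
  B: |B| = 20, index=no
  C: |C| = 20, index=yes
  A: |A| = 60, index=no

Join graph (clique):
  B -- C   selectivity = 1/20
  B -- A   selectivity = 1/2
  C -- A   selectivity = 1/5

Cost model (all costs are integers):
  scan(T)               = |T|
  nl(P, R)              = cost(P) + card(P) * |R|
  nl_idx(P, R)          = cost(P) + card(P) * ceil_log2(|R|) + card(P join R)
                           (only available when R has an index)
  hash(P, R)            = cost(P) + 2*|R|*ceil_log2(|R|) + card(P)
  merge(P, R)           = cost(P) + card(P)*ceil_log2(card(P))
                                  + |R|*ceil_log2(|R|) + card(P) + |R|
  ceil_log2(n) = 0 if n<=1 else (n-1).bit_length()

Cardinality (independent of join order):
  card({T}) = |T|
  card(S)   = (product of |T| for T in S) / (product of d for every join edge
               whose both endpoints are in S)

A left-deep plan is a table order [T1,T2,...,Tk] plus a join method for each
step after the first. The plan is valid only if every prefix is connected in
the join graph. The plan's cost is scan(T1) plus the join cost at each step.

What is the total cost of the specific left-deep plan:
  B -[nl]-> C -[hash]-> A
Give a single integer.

step 1: scan B: cost=20, card=20
step 2: join C via nl
    card(P join C) = 20*20/(20) = 20
    cost = 20 + 20*20 = 420
step 3: join A via hash
    card(P join A) = 20*60/(2*5) = 120
    cost = 420 + 2*60*6 + 20 = 1160

1160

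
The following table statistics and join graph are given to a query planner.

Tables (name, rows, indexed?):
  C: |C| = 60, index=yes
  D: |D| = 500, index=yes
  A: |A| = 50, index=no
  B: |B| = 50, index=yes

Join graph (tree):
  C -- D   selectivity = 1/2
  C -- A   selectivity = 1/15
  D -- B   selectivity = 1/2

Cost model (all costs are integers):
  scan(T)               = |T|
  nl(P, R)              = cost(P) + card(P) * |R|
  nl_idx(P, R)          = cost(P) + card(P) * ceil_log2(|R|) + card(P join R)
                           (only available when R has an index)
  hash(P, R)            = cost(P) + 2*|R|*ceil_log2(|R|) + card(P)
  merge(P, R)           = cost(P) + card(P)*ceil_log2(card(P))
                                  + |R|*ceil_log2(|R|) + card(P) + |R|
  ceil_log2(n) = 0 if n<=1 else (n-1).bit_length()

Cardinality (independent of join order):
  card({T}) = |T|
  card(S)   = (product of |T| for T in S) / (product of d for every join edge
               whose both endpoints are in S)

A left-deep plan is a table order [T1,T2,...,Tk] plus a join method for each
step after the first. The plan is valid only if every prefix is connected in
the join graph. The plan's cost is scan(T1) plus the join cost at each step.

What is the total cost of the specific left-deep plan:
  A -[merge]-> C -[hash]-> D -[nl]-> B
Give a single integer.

2510020

step 1: scan A: cost=50, card=50
step 2: join C via merge
    card(P join C) = 50*60/(15) = 200
    cost = 50 + 50*6 + 60*6 + 50 + 60 = 820
step 3: join D via hash
    card(P join D) = 200*500/(2) = 50000
    cost = 820 + 2*500*9 + 200 = 10020
step 4: join B via nl
    card(P join B) = 50000*50/(2) = 1250000
    cost = 10020 + 50000*50 = 2510020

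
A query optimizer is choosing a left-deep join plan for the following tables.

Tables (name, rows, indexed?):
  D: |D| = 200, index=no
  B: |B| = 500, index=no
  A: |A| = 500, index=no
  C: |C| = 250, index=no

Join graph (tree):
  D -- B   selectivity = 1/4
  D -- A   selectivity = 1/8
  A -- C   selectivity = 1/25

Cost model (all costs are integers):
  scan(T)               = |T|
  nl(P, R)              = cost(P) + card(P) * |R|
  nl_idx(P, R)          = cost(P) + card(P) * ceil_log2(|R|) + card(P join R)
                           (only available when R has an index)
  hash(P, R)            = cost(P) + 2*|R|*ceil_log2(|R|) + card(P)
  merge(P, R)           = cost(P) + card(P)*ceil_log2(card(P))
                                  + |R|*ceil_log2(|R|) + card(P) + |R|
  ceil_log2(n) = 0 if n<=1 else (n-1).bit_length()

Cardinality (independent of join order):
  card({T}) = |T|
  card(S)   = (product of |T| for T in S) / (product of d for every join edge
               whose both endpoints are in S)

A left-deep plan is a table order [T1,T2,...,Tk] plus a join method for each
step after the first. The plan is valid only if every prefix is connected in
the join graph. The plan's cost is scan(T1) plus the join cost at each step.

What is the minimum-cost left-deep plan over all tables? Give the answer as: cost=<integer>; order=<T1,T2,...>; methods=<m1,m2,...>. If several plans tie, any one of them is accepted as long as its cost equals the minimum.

cost=147200; order=A,C,D,B; methods=hash,hash,hash

Selinger DP (subsets sized 1..n):
  {D}: scan cost=200, card=200
  {B}: scan cost=500, card=500
  {A}: scan cost=500, card=500
  {C}: scan cost=250, card=250
  {BD}: card=25000; try (D,hash)→4200, (B,merge)→7000, (D,merge)→7300, (B,hash)→9400, (B,nl)→100200, (D,nl)→100500; best=4200 via (D,hash)
  {AD}: card=12500; try (D,hash)→4200, (A,merge)→7000, (D,merge)→7300, (A,hash)→9400, (A,nl)→100200, (D,nl)→100500; best=4200 via (D,hash)
  {AC}: card=5000; try (C,hash)→5000, (A,merge)→7500, (C,merge)→7750, (A,hash)→9500, (A,nl)→125250, (C,nl)→125500; best=5000 via (C,hash)
  {ABD}: card=1562500; try (B,hash)→25700, (A,hash)→38200, (B,merge)→196700, (A,merge)→409200, (B,nl)→6254200, (A,nl)→12504200; best=25700 via (B,hash)
  {ACD}: card=125000; try (D,hash)→13200, (C,hash)→20700, (D,merge)→76800, (C,merge)→193950, (D,nl)→1005000, (C,nl)→3129200; best=13200 via (D,hash)
  {ABCD}: card=15625000; try (B,hash)→147200, (C,hash)→1592200, (B,merge)→2268200, (C,merge)→34402950, (B,nl)→62513200, (C,nl)→390650700; best=147200 via (B,hash)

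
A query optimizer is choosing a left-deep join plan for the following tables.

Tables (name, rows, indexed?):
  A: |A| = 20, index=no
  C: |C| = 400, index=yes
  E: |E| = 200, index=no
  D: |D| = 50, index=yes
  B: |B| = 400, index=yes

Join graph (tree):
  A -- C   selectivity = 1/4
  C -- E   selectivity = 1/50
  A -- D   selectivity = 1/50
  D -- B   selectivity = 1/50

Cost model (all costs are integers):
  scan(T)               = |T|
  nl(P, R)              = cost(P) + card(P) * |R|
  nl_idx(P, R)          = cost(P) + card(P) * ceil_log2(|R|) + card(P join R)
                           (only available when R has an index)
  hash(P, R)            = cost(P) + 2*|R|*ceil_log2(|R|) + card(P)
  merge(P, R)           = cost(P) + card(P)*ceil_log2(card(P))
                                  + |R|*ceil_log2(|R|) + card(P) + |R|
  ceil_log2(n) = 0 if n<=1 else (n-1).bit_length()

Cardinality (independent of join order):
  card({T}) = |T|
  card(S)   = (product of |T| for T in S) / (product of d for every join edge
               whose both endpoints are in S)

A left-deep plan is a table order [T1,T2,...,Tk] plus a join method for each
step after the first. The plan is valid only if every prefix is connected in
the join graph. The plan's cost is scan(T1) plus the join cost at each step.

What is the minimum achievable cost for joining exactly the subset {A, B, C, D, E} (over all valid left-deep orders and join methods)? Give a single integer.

Selinger DP over subsets of {A,B,C,D,E}:
  {A}: scan cost=20, card=20
  {C}: scan cost=400, card=400
  {E}: scan cost=200, card=200
  {D}: scan cost=50, card=50
  {B}: scan cost=400, card=400
  {AC}: card=2000; try (A,hash)→1000, (C,nl_idx)→2200, (C,merge)→4140, (A,merge)→4520, (C,hash)→7240, (C,nl)→8020 …(+1); best=1000 via (A,hash)
  {AD}: card=20; try (D,nl_idx)→160, (A,hash)→300, (D,merge)→490, (A,merge)→520, (D,hash)→640, (D,nl)→1020 …(+1); best=160 via (D,nl_idx)
  {CE}: card=1600; try (C,nl_idx)→3600, (E,hash)→4000, (C,merge)→6000, (E,merge)→6200, (C,hash)→7600, (C,nl)→80200 …(+1); best=3600 via (C,nl_idx)
  {BD}: card=400; try (B,nl_idx)→900, (D,hash)→1400, (D,nl_idx)→3200, (B,merge)→4400, (D,merge)→4750, (B,hash)→7300 …(+2); best=900 via (B,nl_idx)
  {ACE}: card=8000; try (A,hash)→5400, (E,hash)→6200, (A,merge)→22920, (E,merge)→26800, (A,nl)→35600, (E,nl)→401000; best=5400 via (A,hash)
  {ACD}: card=2000; try (C,nl_idx)→2340, (D,hash)→3600, (C,merge)→4280, (C,hash)→7380, (C,nl)→8160, (D,nl_idx)→15000 …(+2); best=2340 via (C,nl_idx)
  {ABD}: card=160; try (B,nl_idx)→500, (A,hash)→1500, (B,merge)→4280, (A,merge)→5020, (B,hash)→7380, (B,nl)→8160 …(+1); best=500 via (B,nl_idx)
  {ACDE}: card=8000; try (E,hash)→7540, (D,hash)→14000, (E,merge)→28140, (D,nl_idx)→61400, (D,merge)→117750, (E,nl)→402340 …(+1); best=7540 via (E,hash)
  {ABCD}: card=16000; try (C,merge)→5940, (C,hash)→7860, (B,hash)→11540, (C,nl_idx)→17940, (B,merge)→30340, (B,nl_idx)→36340 …(+2); best=5940 via (C,merge)
  {ABCDE}: card=64000; try (B,hash)→22740, (E,hash)→25140, (B,merge)→123540, (B,nl_idx)→143540, (E,merge)→247740, (E,nl)→3205940 …(+1); best=22740 via (B,hash)

22740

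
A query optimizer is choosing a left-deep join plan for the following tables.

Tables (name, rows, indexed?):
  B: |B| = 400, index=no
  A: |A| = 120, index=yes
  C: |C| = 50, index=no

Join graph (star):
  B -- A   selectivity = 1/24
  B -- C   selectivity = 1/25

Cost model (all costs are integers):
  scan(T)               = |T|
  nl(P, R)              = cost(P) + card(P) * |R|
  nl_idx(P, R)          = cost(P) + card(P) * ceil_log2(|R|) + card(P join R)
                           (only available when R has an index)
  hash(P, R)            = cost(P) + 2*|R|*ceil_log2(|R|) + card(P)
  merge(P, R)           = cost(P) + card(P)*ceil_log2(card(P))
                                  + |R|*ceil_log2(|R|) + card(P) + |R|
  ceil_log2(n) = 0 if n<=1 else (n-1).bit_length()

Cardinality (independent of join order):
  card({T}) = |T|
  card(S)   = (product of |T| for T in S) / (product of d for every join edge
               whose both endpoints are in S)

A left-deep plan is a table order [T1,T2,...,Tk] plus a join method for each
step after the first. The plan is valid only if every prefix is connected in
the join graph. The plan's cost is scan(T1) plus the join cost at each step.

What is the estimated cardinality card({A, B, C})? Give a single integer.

4000

Tables in S: A(120), B(400), C(50)
Edges inside S: B-A(d=24), B-C(d=25)
numerator = 120 * 400 * 50 = 2400000
denominator = 24 * 25 = 600
card(S) = 2400000 / 600 = 4000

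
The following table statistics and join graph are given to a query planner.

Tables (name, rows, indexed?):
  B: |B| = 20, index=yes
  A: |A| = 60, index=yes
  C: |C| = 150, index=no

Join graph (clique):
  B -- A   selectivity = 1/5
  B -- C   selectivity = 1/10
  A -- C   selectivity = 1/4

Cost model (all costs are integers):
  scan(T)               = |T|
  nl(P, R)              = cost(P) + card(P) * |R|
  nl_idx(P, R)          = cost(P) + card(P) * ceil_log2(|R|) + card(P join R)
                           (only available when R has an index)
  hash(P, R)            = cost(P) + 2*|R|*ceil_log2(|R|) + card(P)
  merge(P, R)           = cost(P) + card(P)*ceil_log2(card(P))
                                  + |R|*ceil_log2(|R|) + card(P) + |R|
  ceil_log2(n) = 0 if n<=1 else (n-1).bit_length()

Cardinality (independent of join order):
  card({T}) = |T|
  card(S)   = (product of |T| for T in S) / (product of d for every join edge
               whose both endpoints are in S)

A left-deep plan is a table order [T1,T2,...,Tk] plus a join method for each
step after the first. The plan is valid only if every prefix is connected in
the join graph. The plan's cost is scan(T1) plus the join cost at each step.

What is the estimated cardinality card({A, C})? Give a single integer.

2250

Tables in S: A(60), C(150)
Edges inside S: A-C(d=4)
numerator = 60 * 150 = 9000
denominator = 4 = 4
card(S) = 9000 / 4 = 2250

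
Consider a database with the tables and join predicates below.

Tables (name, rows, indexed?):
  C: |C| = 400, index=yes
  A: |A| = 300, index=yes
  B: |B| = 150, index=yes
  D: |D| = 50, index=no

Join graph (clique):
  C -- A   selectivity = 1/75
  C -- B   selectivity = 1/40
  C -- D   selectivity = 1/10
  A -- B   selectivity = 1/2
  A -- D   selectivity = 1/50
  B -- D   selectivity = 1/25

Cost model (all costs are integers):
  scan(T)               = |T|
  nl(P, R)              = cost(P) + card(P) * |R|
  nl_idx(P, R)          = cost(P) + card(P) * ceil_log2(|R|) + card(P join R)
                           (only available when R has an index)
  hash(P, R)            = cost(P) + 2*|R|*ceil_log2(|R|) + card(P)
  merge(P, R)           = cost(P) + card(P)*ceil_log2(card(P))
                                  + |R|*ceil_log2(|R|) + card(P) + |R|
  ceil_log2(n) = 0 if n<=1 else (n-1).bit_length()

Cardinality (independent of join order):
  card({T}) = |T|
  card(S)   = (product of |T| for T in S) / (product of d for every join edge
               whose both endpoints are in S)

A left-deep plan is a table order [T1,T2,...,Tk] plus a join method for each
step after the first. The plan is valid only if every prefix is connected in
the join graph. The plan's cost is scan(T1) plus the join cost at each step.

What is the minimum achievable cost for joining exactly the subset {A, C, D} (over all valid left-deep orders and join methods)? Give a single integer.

Selinger DP over subsets of {A,C,D}:
  {C}: scan cost=400, card=400
  {A}: scan cost=300, card=300
  {D}: scan cost=50, card=50
  {AC}: card=1600; try (C,nl_idx)→4600, (A,nl_idx)→5600, (A,hash)→6200, (C,merge)→7300, (A,merge)→7400, (C,hash)→7800 …(+2); best=4600 via (C,nl_idx)
  {CD}: card=2000; try (D,hash)→1400, (C,nl_idx)→2500, (C,merge)→4400, (D,merge)→4750, (C,hash)→7300, (C,nl)→20050 …(+1); best=1400 via (D,hash)
  {AD}: card=300; try (A,nl_idx)→800, (D,hash)→1200, (A,merge)→3400, (D,merge)→3650, (A,hash)→5500, (A,nl)→15050 …(+1); best=800 via (A,nl_idx)
  {ACD}: card=160; try (C,nl_idx)→3660, (D,hash)→6800, (C,merge)→7800, (C,hash)→8300, (A,hash)→8800, (A,nl_idx)→19560 …(+5); best=3660 via (C,nl_idx)

3660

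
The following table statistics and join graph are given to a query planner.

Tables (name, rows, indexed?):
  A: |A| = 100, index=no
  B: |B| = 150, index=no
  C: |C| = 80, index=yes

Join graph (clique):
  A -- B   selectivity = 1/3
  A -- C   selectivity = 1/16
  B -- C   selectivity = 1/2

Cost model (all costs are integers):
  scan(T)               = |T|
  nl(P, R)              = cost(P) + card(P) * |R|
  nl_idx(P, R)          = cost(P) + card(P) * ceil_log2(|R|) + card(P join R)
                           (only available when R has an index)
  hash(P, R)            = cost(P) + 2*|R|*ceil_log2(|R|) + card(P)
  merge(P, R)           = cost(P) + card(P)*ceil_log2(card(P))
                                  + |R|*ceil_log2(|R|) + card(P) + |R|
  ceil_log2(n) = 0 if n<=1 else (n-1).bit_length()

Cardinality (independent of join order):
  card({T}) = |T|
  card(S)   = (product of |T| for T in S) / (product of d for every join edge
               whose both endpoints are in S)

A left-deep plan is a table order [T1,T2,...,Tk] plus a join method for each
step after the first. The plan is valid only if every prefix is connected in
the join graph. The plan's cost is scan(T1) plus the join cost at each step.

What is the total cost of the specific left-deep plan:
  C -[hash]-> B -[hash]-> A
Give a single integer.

step 1: scan C: cost=80, card=80
step 2: join B via hash
    card(P join B) = 80*150/(2) = 6000
    cost = 80 + 2*150*8 + 80 = 2560
step 3: join A via hash
    card(P join A) = 6000*100/(3*16) = 12500
    cost = 2560 + 2*100*7 + 6000 = 9960

9960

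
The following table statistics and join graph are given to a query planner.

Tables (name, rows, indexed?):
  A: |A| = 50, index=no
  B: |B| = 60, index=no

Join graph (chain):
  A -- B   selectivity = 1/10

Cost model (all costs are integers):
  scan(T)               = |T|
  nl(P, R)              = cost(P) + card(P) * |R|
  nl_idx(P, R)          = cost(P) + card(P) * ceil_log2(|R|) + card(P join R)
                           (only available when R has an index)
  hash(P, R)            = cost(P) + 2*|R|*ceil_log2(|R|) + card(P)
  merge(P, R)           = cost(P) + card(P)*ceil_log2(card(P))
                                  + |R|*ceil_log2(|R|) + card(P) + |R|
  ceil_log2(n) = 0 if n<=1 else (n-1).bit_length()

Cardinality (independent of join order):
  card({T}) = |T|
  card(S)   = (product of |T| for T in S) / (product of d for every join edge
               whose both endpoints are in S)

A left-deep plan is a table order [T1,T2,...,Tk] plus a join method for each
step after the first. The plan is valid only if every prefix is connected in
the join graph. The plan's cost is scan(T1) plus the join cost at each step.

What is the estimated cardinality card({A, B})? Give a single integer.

300

Tables in S: A(50), B(60)
Edges inside S: A-B(d=10)
numerator = 50 * 60 = 3000
denominator = 10 = 10
card(S) = 3000 / 10 = 300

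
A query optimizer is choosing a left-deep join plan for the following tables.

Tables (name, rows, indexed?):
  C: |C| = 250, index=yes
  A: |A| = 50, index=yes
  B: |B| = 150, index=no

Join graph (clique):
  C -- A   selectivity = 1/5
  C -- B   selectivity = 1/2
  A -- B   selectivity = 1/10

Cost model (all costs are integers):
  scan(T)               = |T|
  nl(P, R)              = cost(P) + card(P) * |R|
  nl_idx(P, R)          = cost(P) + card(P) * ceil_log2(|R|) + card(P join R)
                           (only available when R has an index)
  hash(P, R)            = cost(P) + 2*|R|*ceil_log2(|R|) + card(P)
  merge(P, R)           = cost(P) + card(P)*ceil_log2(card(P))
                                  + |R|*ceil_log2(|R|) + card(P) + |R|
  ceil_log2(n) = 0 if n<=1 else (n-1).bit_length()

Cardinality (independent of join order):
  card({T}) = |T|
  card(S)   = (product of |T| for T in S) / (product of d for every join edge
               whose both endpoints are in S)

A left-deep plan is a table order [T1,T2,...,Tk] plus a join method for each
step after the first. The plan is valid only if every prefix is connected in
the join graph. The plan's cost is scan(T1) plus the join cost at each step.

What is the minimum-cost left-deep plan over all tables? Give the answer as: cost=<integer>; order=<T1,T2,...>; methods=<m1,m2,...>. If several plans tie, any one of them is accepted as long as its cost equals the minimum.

cost=5650; order=B,A,C; methods=hash,hash

Selinger DP (subsets sized 1..n):
  {C}: scan cost=250, card=250
  {A}: scan cost=50, card=50
  {B}: scan cost=150, card=150
  {AC}: card=2500; try (A,hash)→1100, (C,merge)→2650, (A,merge)→2850, (C,nl_idx)→2950, (C,hash)→4100, (A,nl_idx)→4250 …(+2); best=1100 via (A,hash)
  {BC}: card=18750; try (B,hash)→2900, (C,merge)→3750, (B,merge)→3850, (C,hash)→4300, (C,nl_idx)→20100, (C,nl)→37650 …(+1); best=2900 via (B,hash)
  {AB}: card=750; try (A,hash)→900, (B,merge)→1750, (A,nl_idx)→1800, (A,merge)→1850, (B,hash)→2500, (B,nl)→7550 …(+1); best=900 via (A,hash)
  {ABC}: card=18750; try (C,hash)→5650, (B,hash)→6000, (C,merge)→11400, (A,hash)→22250, (C,nl_idx)→25650, (B,merge)→34950 …(+5); best=5650 via (C,hash)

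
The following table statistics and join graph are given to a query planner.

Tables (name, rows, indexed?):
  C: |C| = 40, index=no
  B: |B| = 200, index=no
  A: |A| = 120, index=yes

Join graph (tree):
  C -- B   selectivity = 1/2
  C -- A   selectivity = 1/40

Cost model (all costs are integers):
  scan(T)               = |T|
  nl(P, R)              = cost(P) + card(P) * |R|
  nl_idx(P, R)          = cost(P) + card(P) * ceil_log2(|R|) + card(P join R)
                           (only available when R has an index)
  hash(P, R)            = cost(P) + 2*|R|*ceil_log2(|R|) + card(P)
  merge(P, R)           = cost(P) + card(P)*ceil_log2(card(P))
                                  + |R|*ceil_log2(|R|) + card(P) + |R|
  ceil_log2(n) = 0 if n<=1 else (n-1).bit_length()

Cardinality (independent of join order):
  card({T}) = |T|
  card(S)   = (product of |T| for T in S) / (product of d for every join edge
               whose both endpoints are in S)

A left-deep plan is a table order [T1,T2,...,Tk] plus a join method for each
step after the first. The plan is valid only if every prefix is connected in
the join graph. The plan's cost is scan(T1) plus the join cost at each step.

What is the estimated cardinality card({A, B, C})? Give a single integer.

12000

Tables in S: A(120), B(200), C(40)
Edges inside S: C-B(d=2), C-A(d=40)
numerator = 120 * 200 * 40 = 960000
denominator = 2 * 40 = 80
card(S) = 960000 / 80 = 12000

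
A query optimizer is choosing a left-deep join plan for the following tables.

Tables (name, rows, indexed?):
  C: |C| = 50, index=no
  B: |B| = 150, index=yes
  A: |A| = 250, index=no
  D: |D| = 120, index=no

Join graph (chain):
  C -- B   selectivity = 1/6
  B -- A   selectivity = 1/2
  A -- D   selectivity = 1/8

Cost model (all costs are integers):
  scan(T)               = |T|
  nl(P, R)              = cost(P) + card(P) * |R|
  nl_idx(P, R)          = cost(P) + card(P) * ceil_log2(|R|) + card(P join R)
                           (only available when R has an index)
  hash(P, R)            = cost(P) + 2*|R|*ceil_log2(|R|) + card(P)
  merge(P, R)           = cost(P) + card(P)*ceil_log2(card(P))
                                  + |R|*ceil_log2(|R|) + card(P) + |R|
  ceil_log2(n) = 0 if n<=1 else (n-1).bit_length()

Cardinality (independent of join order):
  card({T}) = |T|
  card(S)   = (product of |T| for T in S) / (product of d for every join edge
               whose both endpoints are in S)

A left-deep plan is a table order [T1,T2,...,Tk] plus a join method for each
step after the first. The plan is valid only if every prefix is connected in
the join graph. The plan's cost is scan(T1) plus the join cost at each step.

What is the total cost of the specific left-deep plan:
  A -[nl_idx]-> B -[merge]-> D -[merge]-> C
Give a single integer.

5947310

step 1: scan A: cost=250, card=250
step 2: join B via nl_idx
    card(P join B) = 250*150/(2) = 18750
    cost = 250 + 250*8 + 18750 = 21000
step 3: join D via merge
    card(P join D) = 18750*120/(8) = 281250
    cost = 21000 + 18750*15 + 120*7 + 18750 + 120 = 321960
step 4: join C via merge
    card(P join C) = 281250*50/(6) = 2343750
    cost = 321960 + 281250*19 + 50*6 + 281250 + 50 = 5947310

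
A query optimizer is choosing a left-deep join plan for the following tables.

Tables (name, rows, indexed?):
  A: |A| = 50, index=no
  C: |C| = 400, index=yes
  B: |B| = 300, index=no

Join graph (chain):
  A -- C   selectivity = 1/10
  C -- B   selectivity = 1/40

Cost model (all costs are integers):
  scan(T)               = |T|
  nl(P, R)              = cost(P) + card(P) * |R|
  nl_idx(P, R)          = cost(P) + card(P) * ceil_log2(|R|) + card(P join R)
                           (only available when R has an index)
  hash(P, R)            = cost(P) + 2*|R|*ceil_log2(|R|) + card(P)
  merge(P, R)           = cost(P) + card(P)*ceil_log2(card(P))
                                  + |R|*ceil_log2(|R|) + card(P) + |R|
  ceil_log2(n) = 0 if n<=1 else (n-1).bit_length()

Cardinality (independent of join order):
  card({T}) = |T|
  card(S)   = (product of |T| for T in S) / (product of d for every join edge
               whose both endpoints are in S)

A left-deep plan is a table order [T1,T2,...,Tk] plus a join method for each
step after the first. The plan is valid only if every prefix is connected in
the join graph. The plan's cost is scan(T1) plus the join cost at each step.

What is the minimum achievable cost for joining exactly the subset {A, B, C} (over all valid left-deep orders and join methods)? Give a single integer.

Selinger DP over subsets of {A,B,C}:
  {A}: scan cost=50, card=50
  {C}: scan cost=400, card=400
  {B}: scan cost=300, card=300
  {AC}: card=2000; try (A,hash)→1400, (C,nl_idx)→2500, (C,merge)→4400, (A,merge)→4750, (C,hash)→7300, (C,nl)→20050 …(+1); best=1400 via (A,hash)
  {BC}: card=3000; try (C,nl_idx)→6000, (B,hash)→6200, (C,merge)→7300, (B,merge)→7400, (C,hash)→7800, (C,nl)→120300 …(+1); best=6000 via (C,nl_idx)
  {ABC}: card=15000; try (B,hash)→8800, (A,hash)→9600, (B,merge)→28400, (A,merge)→45350, (A,nl)→156000, (B,nl)→601400; best=8800 via (B,hash)

8800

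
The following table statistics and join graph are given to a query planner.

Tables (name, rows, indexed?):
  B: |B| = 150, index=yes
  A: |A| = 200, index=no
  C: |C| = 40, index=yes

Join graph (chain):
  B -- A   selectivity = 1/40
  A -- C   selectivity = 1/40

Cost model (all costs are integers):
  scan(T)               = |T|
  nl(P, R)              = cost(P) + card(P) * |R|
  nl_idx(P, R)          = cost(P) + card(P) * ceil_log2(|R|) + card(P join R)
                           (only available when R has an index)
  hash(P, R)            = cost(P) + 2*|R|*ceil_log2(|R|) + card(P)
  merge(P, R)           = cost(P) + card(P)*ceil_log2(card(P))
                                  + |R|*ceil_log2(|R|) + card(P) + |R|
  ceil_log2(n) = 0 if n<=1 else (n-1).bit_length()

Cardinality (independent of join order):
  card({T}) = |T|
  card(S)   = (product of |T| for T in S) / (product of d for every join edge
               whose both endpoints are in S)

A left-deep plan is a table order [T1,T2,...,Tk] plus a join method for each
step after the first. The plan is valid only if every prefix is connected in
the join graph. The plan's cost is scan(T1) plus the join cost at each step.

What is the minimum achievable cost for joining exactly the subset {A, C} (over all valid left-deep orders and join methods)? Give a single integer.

Selinger DP over subsets of {A,C}:
  {A}: scan cost=200, card=200
  {C}: scan cost=40, card=40
  {AC}: card=200; try (C,hash)→880, (C,nl_idx)→1600, (A,merge)→2120, (C,merge)→2280, (A,hash)→3280, (A,nl)→8040 …(+1); best=880 via (C,hash)

880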